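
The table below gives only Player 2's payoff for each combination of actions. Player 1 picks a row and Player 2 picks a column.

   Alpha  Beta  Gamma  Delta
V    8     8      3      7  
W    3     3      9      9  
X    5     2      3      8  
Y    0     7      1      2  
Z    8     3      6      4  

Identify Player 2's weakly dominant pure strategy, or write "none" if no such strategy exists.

none

Alpha fails to dominate Beta at Y (0<7).
Beta fails to dominate Alpha at X (2<5).
Gamma fails to dominate Alpha at V (3<8).
Delta fails to dominate Alpha at V (7<8).
No single strategy dominates all the others.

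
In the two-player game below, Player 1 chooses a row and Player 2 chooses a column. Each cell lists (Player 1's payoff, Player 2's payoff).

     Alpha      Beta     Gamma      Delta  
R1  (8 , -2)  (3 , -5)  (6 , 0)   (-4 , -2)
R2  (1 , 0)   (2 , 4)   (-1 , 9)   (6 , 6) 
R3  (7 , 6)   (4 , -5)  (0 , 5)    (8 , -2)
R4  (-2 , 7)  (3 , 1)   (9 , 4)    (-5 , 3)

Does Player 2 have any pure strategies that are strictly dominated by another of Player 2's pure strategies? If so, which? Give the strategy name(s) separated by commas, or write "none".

Alpha: no other strategy beats it everywhere (Beta at R1 (-2>-5); Gamma at R3 (6>5); Delta at R1 (-2=-2)).
Gamma strictly dominates Beta — R1: 0>-5, R2: 9>4, R3: 5>-5, R4: 4>1.
Gamma: no other strategy beats it everywhere (Alpha at R1 (0>-2); Beta at R1 (0>-5); Delta at R1 (0>-2)).
Gamma strictly dominates Delta — R1: 0>-2, R2: 9>6, R3: 5>-2, R4: 4>3.

Beta, Delta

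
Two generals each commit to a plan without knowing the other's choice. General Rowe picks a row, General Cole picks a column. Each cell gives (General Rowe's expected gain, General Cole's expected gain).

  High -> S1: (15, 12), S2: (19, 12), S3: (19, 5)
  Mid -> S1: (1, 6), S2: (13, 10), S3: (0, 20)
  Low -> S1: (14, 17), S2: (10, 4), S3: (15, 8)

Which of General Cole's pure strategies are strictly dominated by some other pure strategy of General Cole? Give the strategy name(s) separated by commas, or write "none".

Nothing dominates S1: S2 at High (12=12); S3 at High (12>5).
S2 is not dominated — it holds its own against S1 at High (12=12); S3 at High (12>5).
S3 is not dominated — it holds its own against S1 at Mid (20>6); S2 at Mid (20>10).

none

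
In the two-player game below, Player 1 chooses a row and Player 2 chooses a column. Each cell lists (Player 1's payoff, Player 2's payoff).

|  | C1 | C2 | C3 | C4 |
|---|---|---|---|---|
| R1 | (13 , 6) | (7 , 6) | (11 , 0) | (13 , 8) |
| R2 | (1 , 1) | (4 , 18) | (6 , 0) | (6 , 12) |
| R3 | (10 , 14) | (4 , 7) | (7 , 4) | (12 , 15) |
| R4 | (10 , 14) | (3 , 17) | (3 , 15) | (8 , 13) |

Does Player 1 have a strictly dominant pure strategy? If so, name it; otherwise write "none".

R1 vs R2: C1: 13>1, C2: 7>4, C3: 11>6, C4: 13>6.
R1 vs R3: C1: 13>10, C2: 7>4, C3: 11>7, C4: 13>12.
R1 vs R4: C1: 13>10, C2: 7>3, C3: 11>3, C4: 13>8.
R1 strictly beats every other strategy against every opponent action, so it is strictly dominant.

R1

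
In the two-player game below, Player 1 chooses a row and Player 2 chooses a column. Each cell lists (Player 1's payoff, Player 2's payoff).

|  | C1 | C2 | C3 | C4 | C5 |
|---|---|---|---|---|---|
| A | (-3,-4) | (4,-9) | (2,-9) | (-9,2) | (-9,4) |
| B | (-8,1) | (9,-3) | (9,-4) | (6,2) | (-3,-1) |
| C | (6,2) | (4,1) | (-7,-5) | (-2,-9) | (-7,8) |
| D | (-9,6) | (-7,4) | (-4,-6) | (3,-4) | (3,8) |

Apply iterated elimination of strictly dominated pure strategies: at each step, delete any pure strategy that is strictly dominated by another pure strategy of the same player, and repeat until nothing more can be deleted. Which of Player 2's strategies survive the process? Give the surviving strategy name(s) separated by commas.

C1, C4, C5

For Player 2, C1 strictly dominates C2 on the remaining rows (A: -4>-9, B: 1>-3, C: 2>1, D: 6>4); eliminate C2.
Player 2's strategy C3 is strictly dominated by C1 (A: -4>-9, B: 1>-4, C: 2>-5, D: 6>-6) and is removed.
For Player 1, C strictly dominates A on the remaining columns (C1: 6>-3, C4: -2>-9, C5: -7>-9); eliminate A.
Among the remaining strategies, none is strictly dominated by another pure strategy of the same player, so the elimination stops.
Surviving strategies — Player 1: {B, C, D}; Player 2: {C1, C4, C5}.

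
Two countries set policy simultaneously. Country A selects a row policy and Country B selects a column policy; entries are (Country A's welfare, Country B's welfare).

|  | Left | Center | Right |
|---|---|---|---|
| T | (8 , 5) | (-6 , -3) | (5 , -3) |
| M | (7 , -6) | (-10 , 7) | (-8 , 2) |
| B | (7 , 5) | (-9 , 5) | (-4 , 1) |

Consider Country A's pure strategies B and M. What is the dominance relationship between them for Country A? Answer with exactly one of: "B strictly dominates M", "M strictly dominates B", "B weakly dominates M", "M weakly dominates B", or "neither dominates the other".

B weakly dominates M

Compare B to M across each opponent action: Left: 7=7, Center: -9>-10, Right: -4>-8.
B is at least as good everywhere and strictly better somewhere (tied only at Left), so B weakly but not strictly dominates M.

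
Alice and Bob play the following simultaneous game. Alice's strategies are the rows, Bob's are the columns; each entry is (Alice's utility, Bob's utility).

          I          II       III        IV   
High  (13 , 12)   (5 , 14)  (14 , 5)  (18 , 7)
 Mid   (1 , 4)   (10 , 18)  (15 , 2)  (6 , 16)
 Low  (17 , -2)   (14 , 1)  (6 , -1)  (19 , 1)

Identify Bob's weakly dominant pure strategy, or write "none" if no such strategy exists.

II vs I: High: 14>12, Mid: 18>4, Low: 1>-2.
II vs III: High: 14>5, Mid: 18>2, Low: 1>-1.
II vs IV: High: 14>7, Mid: 18>16, Low: 1=1.
II is at least as good as every other strategy against every opponent action, so it is weakly dominant.

II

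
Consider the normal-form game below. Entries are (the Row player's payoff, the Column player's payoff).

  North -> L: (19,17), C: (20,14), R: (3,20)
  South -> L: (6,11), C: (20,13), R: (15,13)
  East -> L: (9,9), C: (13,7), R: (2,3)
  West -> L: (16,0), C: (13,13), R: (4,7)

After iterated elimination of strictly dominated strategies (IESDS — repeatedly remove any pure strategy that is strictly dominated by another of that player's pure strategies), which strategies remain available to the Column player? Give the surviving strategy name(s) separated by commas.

C, R

Row East is eliminated: North beats it against every remaining column (L: 19>9, C: 20>13, R: 3>2).
For the Column player, R strictly dominates L on the remaining rows (North: 20>17, South: 13>11, West: 7>0); eliminate L.
For the Row player, South strictly dominates West on the remaining columns (C: 20>13, R: 15>4); eliminate West.
Among the remaining strategies, none is strictly dominated by another pure strategy of the same player, so the elimination stops.
Surviving strategies — the Row player: {North, South}; the Column player: {C, R}.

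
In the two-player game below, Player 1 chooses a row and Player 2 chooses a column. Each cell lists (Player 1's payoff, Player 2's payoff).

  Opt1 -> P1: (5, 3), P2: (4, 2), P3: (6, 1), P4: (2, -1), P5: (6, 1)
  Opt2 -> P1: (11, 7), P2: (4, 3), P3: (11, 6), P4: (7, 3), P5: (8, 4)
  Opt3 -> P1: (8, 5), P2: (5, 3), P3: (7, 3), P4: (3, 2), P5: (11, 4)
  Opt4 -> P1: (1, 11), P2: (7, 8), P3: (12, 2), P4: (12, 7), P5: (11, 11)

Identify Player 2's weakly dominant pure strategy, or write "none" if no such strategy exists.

P1

P1 vs P2: Opt1: 3>2, Opt2: 7>3, Opt3: 5>3, Opt4: 11>8.
P1 vs P3: Opt1: 3>1, Opt2: 7>6, Opt3: 5>3, Opt4: 11>2.
P1 vs P4: Opt1: 3>-1, Opt2: 7>3, Opt3: 5>2, Opt4: 11>7.
P1 vs P5: Opt1: 3>1, Opt2: 7>4, Opt3: 5>4, Opt4: 11=11.
P1 is at least as good as every other strategy against every opponent action, so it is weakly dominant.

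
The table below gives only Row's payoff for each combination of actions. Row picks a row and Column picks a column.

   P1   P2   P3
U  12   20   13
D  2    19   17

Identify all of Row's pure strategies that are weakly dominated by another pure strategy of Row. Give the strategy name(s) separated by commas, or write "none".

none

Nothing dominates U: D at P1 (12>2).
D is not dominated — it holds its own against U at P3 (17>13).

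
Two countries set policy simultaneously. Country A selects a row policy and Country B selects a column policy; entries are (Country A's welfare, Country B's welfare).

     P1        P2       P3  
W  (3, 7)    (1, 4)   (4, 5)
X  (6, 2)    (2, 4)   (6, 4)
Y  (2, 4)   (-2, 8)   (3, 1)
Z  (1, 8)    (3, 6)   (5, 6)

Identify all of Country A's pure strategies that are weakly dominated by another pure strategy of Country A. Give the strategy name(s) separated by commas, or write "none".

W, Y

W: dominated, since X does at least as well everywhere (P1: 6>3, P2: 2>1, P3: 6>4).
Nothing dominates X: W at P1 (6>3); Y at P1 (6>2); Z at P1 (6>1).
W weakly dominates Y — P1: 3>2, P2: 1>-2, P3: 4>3.
Z: no other strategy beats it everywhere (W at P2 (3>1); X at P2 (3>2); Y at P2 (3>-2)).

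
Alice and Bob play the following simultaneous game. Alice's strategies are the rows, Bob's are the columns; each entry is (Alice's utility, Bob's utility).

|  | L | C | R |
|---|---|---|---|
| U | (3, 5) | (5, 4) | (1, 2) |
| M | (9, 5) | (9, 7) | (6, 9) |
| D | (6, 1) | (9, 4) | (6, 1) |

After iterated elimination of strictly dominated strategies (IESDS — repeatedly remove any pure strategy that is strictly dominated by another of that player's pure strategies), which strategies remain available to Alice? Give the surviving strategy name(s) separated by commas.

M, D

Alice's strategy U is strictly dominated by M (L: 9>3, C: 9>5, R: 6>1) and is removed.
For Bob, C strictly dominates L on the remaining rows (M: 7>5, D: 4>1); eliminate L.
Among the remaining strategies, none is strictly dominated by another pure strategy of the same player, so the elimination stops.
Surviving strategies — Alice: {M, D}; Bob: {C, R}.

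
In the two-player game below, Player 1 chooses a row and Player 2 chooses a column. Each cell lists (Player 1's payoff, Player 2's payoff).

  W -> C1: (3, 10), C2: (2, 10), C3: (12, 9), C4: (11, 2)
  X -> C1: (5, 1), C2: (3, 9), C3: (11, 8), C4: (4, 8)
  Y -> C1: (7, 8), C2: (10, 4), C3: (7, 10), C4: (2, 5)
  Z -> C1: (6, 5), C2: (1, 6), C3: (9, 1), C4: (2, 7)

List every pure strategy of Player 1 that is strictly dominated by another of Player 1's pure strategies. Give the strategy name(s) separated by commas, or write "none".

none

Nothing dominates W: X at C3 (12>11); Y at C3 (12>7); Z at C2 (2>1).
X: no other strategy beats it everywhere (W at C1 (5>3); Y at C3 (11>7); Z at C2 (3>1)).
Y: no other strategy beats it everywhere (W at C1 (7>3); X at C1 (7>5); Z at C1 (7>6)).
Z is not dominated — it holds its own against W at C1 (6>3); X at C1 (6>5); Y at C3 (9>7).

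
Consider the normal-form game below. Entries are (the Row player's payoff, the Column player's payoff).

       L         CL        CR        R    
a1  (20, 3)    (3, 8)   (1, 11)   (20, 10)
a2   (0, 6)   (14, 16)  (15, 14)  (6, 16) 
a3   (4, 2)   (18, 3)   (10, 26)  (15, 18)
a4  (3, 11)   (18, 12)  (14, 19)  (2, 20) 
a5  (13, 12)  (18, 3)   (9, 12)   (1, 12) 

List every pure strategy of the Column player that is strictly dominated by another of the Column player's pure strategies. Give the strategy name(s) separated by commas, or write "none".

none

L is not dominated — it holds its own against CL at a5 (12>3); CR at a5 (12=12); R at a5 (12=12).
CL: no other strategy beats it everywhere (L at a1 (8>3); CR at a2 (16>14); R at a2 (16=16)).
Nothing dominates CR: L at a1 (11>3); CL at a1 (11>8); R at a1 (11>10).
R is not dominated — it holds its own against L at a1 (10>3); CL at a1 (10>8); CR at a2 (16>14).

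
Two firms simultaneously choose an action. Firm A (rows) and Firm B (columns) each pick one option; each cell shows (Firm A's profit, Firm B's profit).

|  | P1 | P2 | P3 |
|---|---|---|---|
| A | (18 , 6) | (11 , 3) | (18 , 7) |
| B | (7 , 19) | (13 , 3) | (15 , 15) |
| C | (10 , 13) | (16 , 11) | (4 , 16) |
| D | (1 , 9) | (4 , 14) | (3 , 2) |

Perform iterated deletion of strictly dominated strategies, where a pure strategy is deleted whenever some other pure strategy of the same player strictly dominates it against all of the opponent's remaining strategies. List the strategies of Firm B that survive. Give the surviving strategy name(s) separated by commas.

Row D is eliminated: A beats it against every remaining column (P1: 18>1, P2: 11>4, P3: 18>3).
Firm B's strategy P2 is strictly dominated by P1 (A: 6>3, B: 19>3, C: 13>11) and is removed.
For Firm A, A strictly dominates B on the remaining columns (P1: 18>7, P3: 18>15); eliminate B.
Row C is eliminated: A beats it against every remaining column (P1: 18>10, P3: 18>4).
Firm B's strategy P1 is strictly dominated by P3 (A: 7>6) and is removed.
Among the remaining strategies, none is strictly dominated by another pure strategy of the same player, so the elimination stops.
Surviving strategies — Firm A: {A}; Firm B: {P3}.

P3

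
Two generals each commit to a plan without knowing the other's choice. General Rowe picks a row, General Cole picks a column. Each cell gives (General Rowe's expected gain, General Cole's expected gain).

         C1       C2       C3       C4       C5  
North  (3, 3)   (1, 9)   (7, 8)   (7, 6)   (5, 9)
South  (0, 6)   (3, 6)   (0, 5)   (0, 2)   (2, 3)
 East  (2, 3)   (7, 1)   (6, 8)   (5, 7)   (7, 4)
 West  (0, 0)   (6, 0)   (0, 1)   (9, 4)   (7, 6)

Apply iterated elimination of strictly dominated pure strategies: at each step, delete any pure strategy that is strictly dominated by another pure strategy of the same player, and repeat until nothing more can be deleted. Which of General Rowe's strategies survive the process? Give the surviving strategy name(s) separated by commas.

North, East, West

Row South is eliminated: East beats it against every remaining column (C1: 2>0, C2: 7>3, C3: 6>0, C4: 5>0, C5: 7>2).
Column C1 is eliminated: C3 beats it against every remaining row (North: 8>3, East: 8>3, West: 1>0).
Among the remaining strategies, none is strictly dominated by another pure strategy of the same player, so the elimination stops.
Surviving strategies — General Rowe: {North, East, West}; General Cole: {C2, C3, C4, C5}.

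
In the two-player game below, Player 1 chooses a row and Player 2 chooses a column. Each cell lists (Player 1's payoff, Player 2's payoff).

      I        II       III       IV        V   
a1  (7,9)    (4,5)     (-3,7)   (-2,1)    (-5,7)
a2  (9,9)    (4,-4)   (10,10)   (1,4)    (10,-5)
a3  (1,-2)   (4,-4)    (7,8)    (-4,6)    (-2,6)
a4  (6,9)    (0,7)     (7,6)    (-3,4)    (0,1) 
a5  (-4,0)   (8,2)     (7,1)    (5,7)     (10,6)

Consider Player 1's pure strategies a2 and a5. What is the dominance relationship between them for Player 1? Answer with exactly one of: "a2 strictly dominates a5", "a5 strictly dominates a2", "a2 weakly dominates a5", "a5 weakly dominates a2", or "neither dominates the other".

a2's payoffs vs a5's, by Player 2's action — I: 9>-4, II: 4<8, III: 10>7, IV: 1<5, V: 10=10.
a2 does better at I, III but worse at II, IV; neither strategy dominates the other.

neither dominates the other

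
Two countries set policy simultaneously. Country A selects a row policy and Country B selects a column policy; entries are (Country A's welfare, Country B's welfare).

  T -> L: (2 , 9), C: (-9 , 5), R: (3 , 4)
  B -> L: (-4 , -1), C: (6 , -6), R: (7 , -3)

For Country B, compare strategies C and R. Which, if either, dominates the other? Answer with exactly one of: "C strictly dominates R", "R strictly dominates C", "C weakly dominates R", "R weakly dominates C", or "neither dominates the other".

Compare C to R across every action of Country A: T: 5>4, B: -6<-3.
C does better at T but worse at B; neither strategy dominates the other.

neither dominates the other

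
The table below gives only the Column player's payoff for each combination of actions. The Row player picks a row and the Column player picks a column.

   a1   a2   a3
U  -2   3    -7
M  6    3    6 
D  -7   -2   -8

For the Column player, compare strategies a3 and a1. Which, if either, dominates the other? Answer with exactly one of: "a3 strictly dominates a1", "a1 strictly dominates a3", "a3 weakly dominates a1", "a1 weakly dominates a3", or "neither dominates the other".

a1 weakly dominates a3

a3's payoffs vs a1's, by the Row player's action — U: -7<-2, M: 6=6, D: -8<-7.
a1 is at least as good everywhere and strictly better somewhere (tied at M), so a1 weakly dominates a3.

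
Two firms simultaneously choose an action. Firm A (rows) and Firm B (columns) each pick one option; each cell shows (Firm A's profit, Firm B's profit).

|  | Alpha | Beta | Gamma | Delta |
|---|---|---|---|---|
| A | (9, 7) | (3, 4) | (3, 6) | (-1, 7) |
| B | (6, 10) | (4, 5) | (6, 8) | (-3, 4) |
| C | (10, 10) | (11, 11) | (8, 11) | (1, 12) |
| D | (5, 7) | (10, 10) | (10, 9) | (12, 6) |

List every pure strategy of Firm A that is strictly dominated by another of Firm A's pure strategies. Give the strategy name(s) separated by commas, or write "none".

A, B

C strictly dominates A — Alpha: 10>9, Beta: 11>3, Gamma: 8>3, Delta: 1>-1.
C strictly dominates B — Alpha: 10>6, Beta: 11>4, Gamma: 8>6, Delta: 1>-3.
Nothing dominates C: A at Alpha (10>9); B at Alpha (10>6); D at Alpha (10>5).
D: no other strategy beats it everywhere (A at Beta (10>3); B at Beta (10>4); C at Gamma (10>8)).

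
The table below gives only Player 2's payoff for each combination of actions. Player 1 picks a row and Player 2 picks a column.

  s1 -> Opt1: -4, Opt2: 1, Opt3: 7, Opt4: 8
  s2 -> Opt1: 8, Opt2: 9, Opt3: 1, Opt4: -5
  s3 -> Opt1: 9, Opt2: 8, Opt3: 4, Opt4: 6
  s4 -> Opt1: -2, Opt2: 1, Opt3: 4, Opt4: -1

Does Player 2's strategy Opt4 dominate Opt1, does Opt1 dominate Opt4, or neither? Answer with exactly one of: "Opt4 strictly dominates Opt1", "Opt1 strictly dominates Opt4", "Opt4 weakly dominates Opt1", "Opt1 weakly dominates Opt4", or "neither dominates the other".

neither dominates the other

Opt4's payoffs vs Opt1's, by Player 1's action — s1: 8>-4, s2: -5<8, s3: 6<9, s4: -1>-2.
Opt4 does better at s1, s4 but worse at s2, s3; neither strategy dominates the other.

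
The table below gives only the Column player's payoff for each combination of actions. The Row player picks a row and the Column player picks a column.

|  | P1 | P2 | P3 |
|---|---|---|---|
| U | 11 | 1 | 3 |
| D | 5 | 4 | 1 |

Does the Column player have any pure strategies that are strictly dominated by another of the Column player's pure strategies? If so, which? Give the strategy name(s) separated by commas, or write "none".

P1 is not dominated — it holds its own against P2 at U (11>1); P3 at U (11>3).
P2 is strictly dominated by P1 (U: 11>1, D: 5>4).
P3: dominated, since P1 does at least as well everywhere (U: 11>3, D: 5>1).

P2, P3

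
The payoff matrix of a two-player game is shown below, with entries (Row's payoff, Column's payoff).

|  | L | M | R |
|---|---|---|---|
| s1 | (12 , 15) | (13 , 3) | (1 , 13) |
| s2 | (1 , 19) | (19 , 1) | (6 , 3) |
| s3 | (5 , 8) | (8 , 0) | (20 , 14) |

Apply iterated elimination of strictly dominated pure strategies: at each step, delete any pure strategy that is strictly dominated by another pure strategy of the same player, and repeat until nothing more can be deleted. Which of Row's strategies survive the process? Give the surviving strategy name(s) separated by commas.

For Column, L strictly dominates M on the remaining rows (s1: 15>3, s2: 19>1, s3: 8>0); eliminate M.
Row's strategy s2 is strictly dominated by s3 (L: 5>1, R: 20>6) and is removed.
Among the remaining strategies, none is strictly dominated by another pure strategy of the same player, so the elimination stops.
Surviving strategies — Row: {s1, s3}; Column: {L, R}.

s1, s3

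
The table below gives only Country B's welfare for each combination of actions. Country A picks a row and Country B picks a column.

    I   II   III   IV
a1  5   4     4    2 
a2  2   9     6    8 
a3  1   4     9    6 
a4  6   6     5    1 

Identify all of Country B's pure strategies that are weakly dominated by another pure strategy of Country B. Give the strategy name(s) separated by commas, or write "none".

none

Nothing dominates I: II at a1 (5>4); III at a1 (5>4); IV at a1 (5>2).
II is not dominated — it holds its own against I at a2 (9>2); III at a2 (9>6); IV at a1 (4>2).
III: no other strategy beats it everywhere (I at a2 (6>2); II at a3 (9>4); IV at a1 (4>2)).
Nothing dominates IV: I at a2 (8>2); II at a3 (6>4); III at a2 (8>6).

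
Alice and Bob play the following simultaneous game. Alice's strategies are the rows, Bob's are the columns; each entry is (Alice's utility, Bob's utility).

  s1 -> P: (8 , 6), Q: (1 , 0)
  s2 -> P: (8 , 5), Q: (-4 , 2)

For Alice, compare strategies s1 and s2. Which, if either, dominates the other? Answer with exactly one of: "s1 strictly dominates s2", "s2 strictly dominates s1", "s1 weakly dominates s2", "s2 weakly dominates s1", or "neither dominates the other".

s1 weakly dominates s2

Compare s1 to s2 across every action of Bob: P: 8=8, Q: 1>-4.
s1 is at least as good everywhere and strictly better somewhere (tied only at P), so s1 weakly but not strictly dominates s2.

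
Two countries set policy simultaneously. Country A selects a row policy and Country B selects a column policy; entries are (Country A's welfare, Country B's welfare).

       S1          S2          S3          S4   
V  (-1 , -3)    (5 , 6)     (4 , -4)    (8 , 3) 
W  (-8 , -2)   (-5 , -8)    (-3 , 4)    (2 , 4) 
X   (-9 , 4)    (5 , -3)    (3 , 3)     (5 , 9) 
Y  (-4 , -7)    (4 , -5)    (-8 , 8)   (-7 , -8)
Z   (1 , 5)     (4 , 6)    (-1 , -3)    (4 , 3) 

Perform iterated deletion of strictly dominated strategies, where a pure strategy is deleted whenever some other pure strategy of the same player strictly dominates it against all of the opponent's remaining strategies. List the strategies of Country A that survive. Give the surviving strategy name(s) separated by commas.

For Country A, V strictly dominates W on the remaining columns (S1: -1>-8, S2: 5>-5, S3: 4>-3, S4: 8>2); eliminate W.
Row Y is eliminated: V beats it against every remaining column (S1: -1>-4, S2: 5>4, S3: 4>-8, S4: 8>-7).
Country B's strategy S3 is strictly dominated by S1 (V: -3>-4, X: 4>3, Z: 5>-3) and is removed.
Among the remaining strategies, none is strictly dominated by another pure strategy of the same player, so the elimination stops.
Surviving strategies — Country A: {V, X, Z}; Country B: {S1, S2, S4}.

V, X, Z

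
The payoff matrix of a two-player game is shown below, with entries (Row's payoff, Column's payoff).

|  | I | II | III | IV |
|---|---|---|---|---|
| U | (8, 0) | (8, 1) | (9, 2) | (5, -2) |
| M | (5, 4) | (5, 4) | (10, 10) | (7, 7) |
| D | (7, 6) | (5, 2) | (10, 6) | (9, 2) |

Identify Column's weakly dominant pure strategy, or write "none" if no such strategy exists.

III

III vs I: U: 2>0, M: 10>4, D: 6=6.
III vs II: U: 2>1, M: 10>4, D: 6>2.
III vs IV: U: 2>-2, M: 10>7, D: 6>2.
III is at least as good as every other strategy against every opponent action, so it is weakly dominant.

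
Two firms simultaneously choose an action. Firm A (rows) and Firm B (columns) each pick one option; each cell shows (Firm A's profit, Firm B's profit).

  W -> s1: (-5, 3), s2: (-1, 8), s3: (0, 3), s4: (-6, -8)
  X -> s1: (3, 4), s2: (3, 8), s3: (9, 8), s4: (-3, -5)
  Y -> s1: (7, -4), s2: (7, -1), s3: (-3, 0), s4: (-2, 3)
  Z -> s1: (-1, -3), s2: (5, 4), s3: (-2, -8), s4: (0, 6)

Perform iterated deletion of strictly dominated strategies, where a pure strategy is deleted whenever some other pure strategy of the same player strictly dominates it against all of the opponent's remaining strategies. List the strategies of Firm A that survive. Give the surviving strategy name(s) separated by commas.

X, Y, Z

Row W is eliminated: X beats it against every remaining column (s1: 3>-5, s2: 3>-1, s3: 9>0, s4: -3>-6).
Column s1 is eliminated: s2 beats it against every remaining row (X: 8>4, Y: -1>-4, Z: 4>-3).
Among the remaining strategies, none is strictly dominated by another pure strategy of the same player, so the elimination stops.
Surviving strategies — Firm A: {X, Y, Z}; Firm B: {s2, s3, s4}.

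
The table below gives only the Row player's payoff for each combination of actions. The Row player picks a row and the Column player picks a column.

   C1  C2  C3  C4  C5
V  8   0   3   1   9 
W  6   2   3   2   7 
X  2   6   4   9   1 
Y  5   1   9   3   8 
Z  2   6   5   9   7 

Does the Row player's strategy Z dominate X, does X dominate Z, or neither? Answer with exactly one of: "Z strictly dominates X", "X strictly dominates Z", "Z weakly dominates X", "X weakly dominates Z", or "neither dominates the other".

Compare Z to X across every action of the Column player: C1: 2=2, C2: 6=6, C3: 5>4, C4: 9=9, C5: 7>1.
Z is at least as good everywhere and strictly better somewhere (tied only at C1, C2, C4), so Z weakly but not strictly dominates X.

Z weakly dominates X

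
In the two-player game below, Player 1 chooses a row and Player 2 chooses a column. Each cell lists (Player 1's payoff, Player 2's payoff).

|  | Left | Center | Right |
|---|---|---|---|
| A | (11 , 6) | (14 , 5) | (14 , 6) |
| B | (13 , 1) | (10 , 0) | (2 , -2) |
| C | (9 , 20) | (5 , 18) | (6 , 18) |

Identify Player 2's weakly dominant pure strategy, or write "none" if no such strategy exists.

Left vs Center: A: 6>5, B: 1>0, C: 20>18.
Left vs Right: A: 6=6, B: 1>-2, C: 20>18.
Left is at least as good as every other strategy against every opponent action, so it is weakly dominant.

Left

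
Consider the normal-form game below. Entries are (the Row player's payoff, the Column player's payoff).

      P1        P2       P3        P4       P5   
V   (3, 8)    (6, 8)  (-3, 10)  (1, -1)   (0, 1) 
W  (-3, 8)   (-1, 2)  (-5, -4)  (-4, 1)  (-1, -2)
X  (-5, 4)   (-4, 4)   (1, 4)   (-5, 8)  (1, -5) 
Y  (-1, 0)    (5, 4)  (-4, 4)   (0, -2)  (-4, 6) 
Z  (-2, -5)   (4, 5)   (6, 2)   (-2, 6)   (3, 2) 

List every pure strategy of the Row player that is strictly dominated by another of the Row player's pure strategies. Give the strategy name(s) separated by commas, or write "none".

Nothing dominates V: W at P1 (3>-3); X at P1 (3>-5); Y at P1 (3>-1); Z at P1 (3>-2).
W: dominated, since V does at least as well everywhere (P1: 3>-3, P2: 6>-1, P3: -3>-5, P4: 1>-4, P5: 0>-1).
X: dominated, since Z does at least as well everywhere (P1: -2>-5, P2: 4>-4, P3: 6>1, P4: -2>-5, P5: 3>1).
V strictly dominates Y — P1: 3>-1, P2: 6>5, P3: -3>-4, P4: 1>0, P5: 0>-4.
Z is not dominated — it holds its own against V at P3 (6>-3); W at P1 (-2>-3); X at P1 (-2>-5); Y at P3 (6>-4).

W, X, Y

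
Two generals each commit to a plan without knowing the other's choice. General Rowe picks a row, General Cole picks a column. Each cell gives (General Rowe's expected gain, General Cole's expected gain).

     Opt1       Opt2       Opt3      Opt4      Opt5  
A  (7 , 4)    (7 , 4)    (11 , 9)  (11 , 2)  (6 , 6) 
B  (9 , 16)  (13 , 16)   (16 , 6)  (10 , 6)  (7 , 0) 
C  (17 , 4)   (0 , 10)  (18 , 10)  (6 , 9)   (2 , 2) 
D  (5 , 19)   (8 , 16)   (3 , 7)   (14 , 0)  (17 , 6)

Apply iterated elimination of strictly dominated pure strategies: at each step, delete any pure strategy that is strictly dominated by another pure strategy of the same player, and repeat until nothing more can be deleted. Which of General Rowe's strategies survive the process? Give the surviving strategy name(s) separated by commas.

B, C

For General Cole, Opt2 strictly dominates Opt4 on the remaining rows (A: 4>2, B: 16>6, C: 10>9, D: 16>0); eliminate Opt4.
Row A is eliminated: B beats it against every remaining column (Opt1: 9>7, Opt2: 13>7, Opt3: 16>11, Opt5: 7>6).
For General Cole, Opt1 strictly dominates Opt5 on the remaining rows (B: 16>0, C: 4>2, D: 19>6); eliminate Opt5.
For General Rowe, B strictly dominates D on the remaining columns (Opt1: 9>5, Opt2: 13>8, Opt3: 16>3); eliminate D.
Among the remaining strategies, none is strictly dominated by another pure strategy of the same player, so the elimination stops.
Surviving strategies — General Rowe: {B, C}; General Cole: {Opt1, Opt2, Opt3}.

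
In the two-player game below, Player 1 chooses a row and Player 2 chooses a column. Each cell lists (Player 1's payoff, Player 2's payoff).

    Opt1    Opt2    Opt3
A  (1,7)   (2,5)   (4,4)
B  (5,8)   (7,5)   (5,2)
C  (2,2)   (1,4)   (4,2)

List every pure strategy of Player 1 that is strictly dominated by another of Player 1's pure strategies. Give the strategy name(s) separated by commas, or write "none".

A is strictly dominated by B (Opt1: 5>1, Opt2: 7>2, Opt3: 5>4).
B is not dominated — it holds its own against A at Opt1 (5>1); C at Opt1 (5>2).
C is strictly dominated by B (Opt1: 5>2, Opt2: 7>1, Opt3: 5>4).

A, C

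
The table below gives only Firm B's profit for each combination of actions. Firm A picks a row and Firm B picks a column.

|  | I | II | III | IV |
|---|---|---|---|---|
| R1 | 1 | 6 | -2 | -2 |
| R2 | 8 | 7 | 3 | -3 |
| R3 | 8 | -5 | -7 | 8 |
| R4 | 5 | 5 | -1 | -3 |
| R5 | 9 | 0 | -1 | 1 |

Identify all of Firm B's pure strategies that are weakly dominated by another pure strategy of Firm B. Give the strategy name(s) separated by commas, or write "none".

I: no other strategy beats it everywhere (II at R2 (8>7); III at R1 (1>-2); IV at R1 (1>-2)).
II is not dominated — it holds its own against I at R1 (6>1); III at R1 (6>-2); IV at R1 (6>-2).
III: dominated, since I does at least as well everywhere (R1: 1>-2, R2: 8>3, R3: 8>-7, R4: 5>-1, R5: 9>-1).
IV is weakly dominated by I (R1: 1>-2, R2: 8>-3, R3: 8=8, R4: 5>-3, R5: 9>1).

III, IV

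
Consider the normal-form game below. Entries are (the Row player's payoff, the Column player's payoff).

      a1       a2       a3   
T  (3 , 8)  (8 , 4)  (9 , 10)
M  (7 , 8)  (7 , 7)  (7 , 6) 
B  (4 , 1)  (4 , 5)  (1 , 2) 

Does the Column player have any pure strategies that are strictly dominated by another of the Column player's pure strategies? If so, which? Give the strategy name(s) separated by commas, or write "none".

none

a1: no other strategy beats it everywhere (a2 at T (8>4); a3 at M (8>6)).
a2 is not dominated — it holds its own against a1 at B (5>1); a3 at M (7>6).
a3: no other strategy beats it everywhere (a1 at T (10>8); a2 at T (10>4)).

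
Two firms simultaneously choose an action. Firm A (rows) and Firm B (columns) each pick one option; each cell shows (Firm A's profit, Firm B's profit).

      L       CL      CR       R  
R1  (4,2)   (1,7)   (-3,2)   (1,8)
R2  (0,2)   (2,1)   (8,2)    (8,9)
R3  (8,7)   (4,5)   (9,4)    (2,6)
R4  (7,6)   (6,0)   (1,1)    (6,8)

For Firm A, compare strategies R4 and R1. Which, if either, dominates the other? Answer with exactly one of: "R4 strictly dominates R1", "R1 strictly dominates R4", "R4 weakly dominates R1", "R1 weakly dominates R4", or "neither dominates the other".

R4 strictly dominates R1

R4's payoffs vs R1's, by Firm B's action — L: 7>4, CL: 6>1, CR: 1>-3, R: 6>1.
R4 gives a strictly higher payoff against each opponent action, so R4 strictly dominates R1.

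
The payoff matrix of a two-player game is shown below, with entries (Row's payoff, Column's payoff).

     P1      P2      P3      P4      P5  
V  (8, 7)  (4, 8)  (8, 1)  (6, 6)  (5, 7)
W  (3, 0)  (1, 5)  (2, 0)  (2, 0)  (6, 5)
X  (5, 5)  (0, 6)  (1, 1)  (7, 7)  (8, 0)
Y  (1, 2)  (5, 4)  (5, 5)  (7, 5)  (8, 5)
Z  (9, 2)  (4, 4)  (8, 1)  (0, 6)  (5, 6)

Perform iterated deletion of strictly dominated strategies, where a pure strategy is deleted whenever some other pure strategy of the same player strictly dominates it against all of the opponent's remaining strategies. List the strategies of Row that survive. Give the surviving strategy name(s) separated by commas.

Column P1 is eliminated: P2 beats it against every remaining row (V: 8>7, W: 5>0, X: 6>5, Y: 4>2, Z: 4>2).
Row's strategy W is strictly dominated by Y (P2: 5>1, P3: 5>2, P4: 7>2, P5: 8>6) and is removed.
Among the remaining strategies, none is strictly dominated by another pure strategy of the same player, so the elimination stops.
Surviving strategies — Row: {V, X, Y, Z}; Column: {P2, P3, P4, P5}.

V, X, Y, Z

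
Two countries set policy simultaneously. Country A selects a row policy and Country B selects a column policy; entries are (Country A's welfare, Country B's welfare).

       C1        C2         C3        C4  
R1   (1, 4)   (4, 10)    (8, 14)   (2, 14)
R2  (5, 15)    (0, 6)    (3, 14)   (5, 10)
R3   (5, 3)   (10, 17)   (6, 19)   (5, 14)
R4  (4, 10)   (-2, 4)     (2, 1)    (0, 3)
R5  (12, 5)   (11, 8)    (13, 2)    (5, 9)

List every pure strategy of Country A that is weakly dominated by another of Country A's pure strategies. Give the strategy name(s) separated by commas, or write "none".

R1, R2, R3, R4

R5 weakly dominates R1 — C1: 12>1, C2: 11>4, C3: 13>8, C4: 5>2.
R2: dominated, since R3 does at least as well everywhere (C1: 5=5, C2: 10>0, C3: 6>3, C4: 5=5).
R5 weakly dominates R3 — C1: 12>5, C2: 11>10, C3: 13>6, C4: 5=5.
R4 is weakly dominated by R2 (C1: 5>4, C2: 0>-2, C3: 3>2, C4: 5>0).
R5 is not dominated — it holds its own against R1 at C1 (12>1); R2 at C1 (12>5); R3 at C1 (12>5); R4 at C1 (12>4).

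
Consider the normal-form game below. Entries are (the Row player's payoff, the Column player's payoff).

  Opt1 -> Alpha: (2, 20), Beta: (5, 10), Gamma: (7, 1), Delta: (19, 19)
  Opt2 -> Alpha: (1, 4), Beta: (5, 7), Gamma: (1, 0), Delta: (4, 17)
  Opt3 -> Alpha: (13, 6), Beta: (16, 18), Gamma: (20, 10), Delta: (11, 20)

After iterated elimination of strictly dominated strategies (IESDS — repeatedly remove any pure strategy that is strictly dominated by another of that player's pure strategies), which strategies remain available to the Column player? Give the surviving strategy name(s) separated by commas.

For the Row player, Opt3 strictly dominates Opt2 on the remaining columns (Alpha: 13>1, Beta: 16>5, Gamma: 20>1, Delta: 11>4); eliminate Opt2.
Column Beta is eliminated: Delta beats it against every remaining row (Opt1: 19>10, Opt3: 20>18).
Column Gamma is eliminated: Delta beats it against every remaining row (Opt1: 19>1, Opt3: 20>10).
Among the remaining strategies, none is strictly dominated by another pure strategy of the same player, so the elimination stops.
Surviving strategies — the Row player: {Opt1, Opt3}; the Column player: {Alpha, Delta}.

Alpha, Delta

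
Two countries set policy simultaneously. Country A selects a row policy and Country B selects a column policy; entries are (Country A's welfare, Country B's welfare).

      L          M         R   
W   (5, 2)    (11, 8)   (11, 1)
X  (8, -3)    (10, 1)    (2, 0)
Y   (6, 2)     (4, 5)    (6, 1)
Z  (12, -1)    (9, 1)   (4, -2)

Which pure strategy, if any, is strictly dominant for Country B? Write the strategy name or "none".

M vs L: W: 8>2, X: 1>-3, Y: 5>2, Z: 1>-1.
M vs R: W: 8>1, X: 1>0, Y: 5>1, Z: 1>-2.
M strictly beats every other strategy against every opponent action, so it is strictly dominant.

M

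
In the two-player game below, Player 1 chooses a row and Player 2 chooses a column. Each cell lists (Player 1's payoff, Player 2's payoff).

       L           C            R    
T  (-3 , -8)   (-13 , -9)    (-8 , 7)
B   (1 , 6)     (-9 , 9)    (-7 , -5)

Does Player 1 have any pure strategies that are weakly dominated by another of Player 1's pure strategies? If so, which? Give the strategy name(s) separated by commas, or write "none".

B weakly dominates T — L: 1>-3, C: -9>-13, R: -7>-8.
B: no other strategy beats it everywhere (T at L (1>-3)).

T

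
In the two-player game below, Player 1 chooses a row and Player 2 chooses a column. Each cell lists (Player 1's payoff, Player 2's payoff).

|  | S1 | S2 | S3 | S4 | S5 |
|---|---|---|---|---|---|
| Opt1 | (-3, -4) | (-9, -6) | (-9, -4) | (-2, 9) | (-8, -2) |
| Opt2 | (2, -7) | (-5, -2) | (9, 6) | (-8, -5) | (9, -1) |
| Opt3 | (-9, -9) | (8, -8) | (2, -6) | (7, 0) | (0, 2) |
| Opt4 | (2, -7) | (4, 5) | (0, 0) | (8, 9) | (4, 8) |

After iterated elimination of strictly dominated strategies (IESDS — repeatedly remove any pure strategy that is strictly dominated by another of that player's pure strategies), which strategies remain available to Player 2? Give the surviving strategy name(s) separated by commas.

S3, S4, S5

For Player 1, Opt4 strictly dominates Opt1 on the remaining columns (S1: 2>-3, S2: 4>-9, S3: 0>-9, S4: 8>-2, S5: 4>-8); eliminate Opt1.
For Player 2, S2 strictly dominates S1 on the remaining rows (Opt2: -2>-7, Opt3: -8>-9, Opt4: 5>-7); eliminate S1.
Player 2's strategy S2 is strictly dominated by S5 (Opt2: -1>-2, Opt3: 2>-8, Opt4: 8>5) and is removed.
Among the remaining strategies, none is strictly dominated by another pure strategy of the same player, so the elimination stops.
Surviving strategies — Player 1: {Opt2, Opt3, Opt4}; Player 2: {S3, S4, S5}.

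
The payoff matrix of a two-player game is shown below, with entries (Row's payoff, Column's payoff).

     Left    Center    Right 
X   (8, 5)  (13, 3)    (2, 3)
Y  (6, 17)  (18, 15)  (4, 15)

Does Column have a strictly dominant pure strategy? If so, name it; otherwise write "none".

Left

Left vs Center: X: 5>3, Y: 17>15.
Left vs Right: X: 5>3, Y: 17>15.
Left strictly beats every other strategy against every opponent action, so it is strictly dominant.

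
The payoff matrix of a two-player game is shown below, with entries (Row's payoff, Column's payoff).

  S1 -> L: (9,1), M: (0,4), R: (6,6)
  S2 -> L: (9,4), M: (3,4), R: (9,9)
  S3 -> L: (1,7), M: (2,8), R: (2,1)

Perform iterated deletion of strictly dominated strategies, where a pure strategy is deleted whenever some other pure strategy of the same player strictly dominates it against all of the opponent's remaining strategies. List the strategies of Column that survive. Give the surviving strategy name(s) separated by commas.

For Row, S2 strictly dominates S3 on the remaining columns (L: 9>1, M: 3>2, R: 9>2); eliminate S3.
For Column, R strictly dominates L on the remaining rows (S1: 6>1, S2: 9>4); eliminate L.
Row S1 is eliminated: S2 beats it against every remaining column (M: 3>0, R: 9>6).
For Column, R strictly dominates M on the remaining rows (S2: 9>4); eliminate M.
Among the remaining strategies, none is strictly dominated by another pure strategy of the same player, so the elimination stops.
Surviving strategies — Row: {S2}; Column: {R}.

R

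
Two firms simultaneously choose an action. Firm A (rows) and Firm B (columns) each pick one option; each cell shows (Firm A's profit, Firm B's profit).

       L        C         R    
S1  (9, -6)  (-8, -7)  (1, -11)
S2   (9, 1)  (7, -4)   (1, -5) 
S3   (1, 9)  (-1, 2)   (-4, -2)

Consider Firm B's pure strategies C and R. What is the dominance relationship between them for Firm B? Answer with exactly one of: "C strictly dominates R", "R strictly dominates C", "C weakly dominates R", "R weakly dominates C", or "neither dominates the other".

C's payoffs vs R's, by Firm A's action — S1: -7>-11, S2: -4>-5, S3: 2>-2.
C gives a strictly higher payoff against every action of Firm A, so C strictly dominates R.

C strictly dominates R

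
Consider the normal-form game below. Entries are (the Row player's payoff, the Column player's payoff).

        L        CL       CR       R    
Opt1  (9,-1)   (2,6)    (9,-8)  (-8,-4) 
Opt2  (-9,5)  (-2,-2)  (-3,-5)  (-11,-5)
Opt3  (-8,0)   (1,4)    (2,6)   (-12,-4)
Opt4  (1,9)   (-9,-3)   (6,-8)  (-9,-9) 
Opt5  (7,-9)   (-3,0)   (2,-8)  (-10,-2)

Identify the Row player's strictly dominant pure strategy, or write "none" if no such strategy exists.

Opt1

Opt1 vs Opt2: L: 9>-9, CL: 2>-2, CR: 9>-3, R: -8>-11.
Opt1 vs Opt3: L: 9>-8, CL: 2>1, CR: 9>2, R: -8>-12.
Opt1 vs Opt4: L: 9>1, CL: 2>-9, CR: 9>6, R: -8>-9.
Opt1 vs Opt5: L: 9>7, CL: 2>-3, CR: 9>2, R: -8>-10.
Opt1 strictly beats every other strategy against every opponent action, so it is strictly dominant.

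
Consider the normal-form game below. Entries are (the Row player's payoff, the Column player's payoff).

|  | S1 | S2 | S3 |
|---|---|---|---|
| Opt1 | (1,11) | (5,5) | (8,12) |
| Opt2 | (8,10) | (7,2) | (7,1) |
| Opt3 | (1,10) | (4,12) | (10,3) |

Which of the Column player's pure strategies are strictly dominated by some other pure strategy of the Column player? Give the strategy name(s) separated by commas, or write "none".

none

S1: no other strategy beats it everywhere (S2 at Opt1 (11>5); S3 at Opt2 (10>1)).
Nothing dominates S2: S1 at Opt3 (12>10); S3 at Opt2 (2>1).
S3: no other strategy beats it everywhere (S1 at Opt1 (12>11); S2 at Opt1 (12>5)).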